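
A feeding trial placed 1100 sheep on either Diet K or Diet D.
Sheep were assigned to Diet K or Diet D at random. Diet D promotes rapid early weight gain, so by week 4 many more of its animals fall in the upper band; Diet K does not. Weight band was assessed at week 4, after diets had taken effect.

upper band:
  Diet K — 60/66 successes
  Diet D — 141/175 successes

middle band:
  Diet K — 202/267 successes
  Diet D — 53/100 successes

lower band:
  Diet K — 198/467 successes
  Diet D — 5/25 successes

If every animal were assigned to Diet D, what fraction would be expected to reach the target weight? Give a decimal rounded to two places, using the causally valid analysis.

0.66

Because the diet influences week-4 weight band, week-4 weight band is a post-treatment mediator, not a confounder. Stratifying on it would bias the estimate; the causal effect is the crude pooled difference.
So P(outcome | do(Diet D)) is just the pooled rate for Diet D: 199/300 = 0.663.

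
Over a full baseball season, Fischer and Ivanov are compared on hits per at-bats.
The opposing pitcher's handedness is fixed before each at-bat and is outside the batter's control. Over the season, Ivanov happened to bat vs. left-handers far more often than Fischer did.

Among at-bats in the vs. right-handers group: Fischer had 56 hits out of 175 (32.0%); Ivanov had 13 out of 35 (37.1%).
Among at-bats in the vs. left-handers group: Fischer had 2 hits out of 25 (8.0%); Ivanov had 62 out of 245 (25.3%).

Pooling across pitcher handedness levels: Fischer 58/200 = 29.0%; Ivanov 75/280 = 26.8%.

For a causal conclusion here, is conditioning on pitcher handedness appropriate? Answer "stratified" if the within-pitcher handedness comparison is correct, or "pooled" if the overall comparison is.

stratified

Nothing the player does changes pitcher handedness; the imbalance is an allocation artefact. With pitcher handedness also predicting the outcome, the pooled figure is confounded, and the within-stratum comparison is the causal one.
Within each level — vs. right-handers: 32.0% vs 37.1%; vs. left-handers: 8.0% vs 25.3% — Ivanov is higher every time.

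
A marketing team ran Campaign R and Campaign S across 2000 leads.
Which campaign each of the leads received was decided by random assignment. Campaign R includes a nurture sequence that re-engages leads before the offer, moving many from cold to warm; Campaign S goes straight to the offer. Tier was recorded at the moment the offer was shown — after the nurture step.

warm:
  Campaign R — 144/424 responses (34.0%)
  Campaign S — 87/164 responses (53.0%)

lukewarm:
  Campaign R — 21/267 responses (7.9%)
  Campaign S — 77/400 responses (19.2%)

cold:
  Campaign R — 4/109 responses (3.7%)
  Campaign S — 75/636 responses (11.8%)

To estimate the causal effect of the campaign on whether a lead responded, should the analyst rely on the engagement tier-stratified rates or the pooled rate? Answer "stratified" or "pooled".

pooled

Within every engagement tier level Campaign S has the higher rate, yet pooled Campaign R does — Simpson's reversal.
The distribution of engagement tier is itself part of what the campaign does — it is an intermediate outcome. Holding it fixed would remove that part of the effect; the total effect is the pooled difference.
Pooled: Campaign R 21.1% vs Campaign S 19.9%; Campaign R is higher overall.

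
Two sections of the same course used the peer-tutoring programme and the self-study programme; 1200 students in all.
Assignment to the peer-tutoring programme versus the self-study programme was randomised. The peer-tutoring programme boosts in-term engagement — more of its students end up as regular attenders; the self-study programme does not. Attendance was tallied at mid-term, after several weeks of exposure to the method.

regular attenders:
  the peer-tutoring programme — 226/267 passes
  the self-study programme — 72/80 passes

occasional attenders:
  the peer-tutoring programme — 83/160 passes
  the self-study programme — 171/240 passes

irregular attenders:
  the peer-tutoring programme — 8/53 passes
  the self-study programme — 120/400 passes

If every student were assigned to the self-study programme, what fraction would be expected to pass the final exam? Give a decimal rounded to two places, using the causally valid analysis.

0.50

The distribution of mid-term attendance is itself part of what the teaching method does — it is an intermediate outcome. Holding it fixed would remove that part of the effect; the total effect is the pooled difference.
So P(outcome | do(the self-study programme)) is just the pooled rate for the self-study programme: 363/720 = 0.504.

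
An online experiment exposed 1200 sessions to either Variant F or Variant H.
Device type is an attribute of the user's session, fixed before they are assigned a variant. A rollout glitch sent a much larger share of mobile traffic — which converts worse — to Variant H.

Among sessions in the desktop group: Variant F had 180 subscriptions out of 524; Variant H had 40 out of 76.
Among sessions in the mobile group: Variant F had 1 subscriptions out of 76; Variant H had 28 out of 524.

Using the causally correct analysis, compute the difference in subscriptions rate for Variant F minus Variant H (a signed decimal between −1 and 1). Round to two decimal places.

The device type-specific comparison favours Variant H throughout, but the pooled figures favour Variant F. The question is whether to condition on device type.
Since device type is a pre-existing factor (not a product of the variant) and it affects the outcome on its own, it is a confounder. The stratified rates, not the pooled rate, identify the causal effect.
Adjusting over the population distribution of device type: 0.500·(0.344−0.526) + 0.500·(0.013−0.053) = -0.112.

-0.11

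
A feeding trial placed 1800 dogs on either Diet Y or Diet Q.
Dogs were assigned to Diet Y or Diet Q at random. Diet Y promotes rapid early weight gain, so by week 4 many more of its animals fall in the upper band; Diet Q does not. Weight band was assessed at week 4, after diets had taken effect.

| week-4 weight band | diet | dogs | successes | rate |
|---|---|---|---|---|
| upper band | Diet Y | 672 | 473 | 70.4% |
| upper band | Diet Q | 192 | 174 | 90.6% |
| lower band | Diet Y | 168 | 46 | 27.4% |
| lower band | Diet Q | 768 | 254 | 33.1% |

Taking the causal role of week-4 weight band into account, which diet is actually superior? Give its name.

The week-4 weight band-specific comparison favours Diet Q throughout, but the pooled figures favour Diet Y. The question is whether to condition on week-4 weight band.
Stratifying would compare diets among dogs the diets themselves sorted into week-4 weight band groups — a form of selection on an intermediate. The unconditioned pooled rates give the total causal effect.
Pooled: Diet Y 61.8% vs Diet Q 44.6%; Diet Y is higher overall.

Diet Y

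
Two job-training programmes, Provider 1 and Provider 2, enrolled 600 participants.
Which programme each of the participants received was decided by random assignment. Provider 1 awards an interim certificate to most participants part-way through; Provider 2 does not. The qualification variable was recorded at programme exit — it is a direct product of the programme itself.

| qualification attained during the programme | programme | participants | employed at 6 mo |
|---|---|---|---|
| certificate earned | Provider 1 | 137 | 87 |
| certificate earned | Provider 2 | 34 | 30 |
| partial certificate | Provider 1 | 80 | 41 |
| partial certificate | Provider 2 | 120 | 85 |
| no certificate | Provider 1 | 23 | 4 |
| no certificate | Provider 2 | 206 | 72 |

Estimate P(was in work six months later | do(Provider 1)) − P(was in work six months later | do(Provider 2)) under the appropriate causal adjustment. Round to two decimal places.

+0.03

The distribution of qualification attained during the programme is itself part of what the programme does — it is an intermediate outcome. Holding it fixed would remove that part of the effect; the total effect is the pooled difference.
The causal difference is the pooled difference: 0.550 − 0.519 = +0.031.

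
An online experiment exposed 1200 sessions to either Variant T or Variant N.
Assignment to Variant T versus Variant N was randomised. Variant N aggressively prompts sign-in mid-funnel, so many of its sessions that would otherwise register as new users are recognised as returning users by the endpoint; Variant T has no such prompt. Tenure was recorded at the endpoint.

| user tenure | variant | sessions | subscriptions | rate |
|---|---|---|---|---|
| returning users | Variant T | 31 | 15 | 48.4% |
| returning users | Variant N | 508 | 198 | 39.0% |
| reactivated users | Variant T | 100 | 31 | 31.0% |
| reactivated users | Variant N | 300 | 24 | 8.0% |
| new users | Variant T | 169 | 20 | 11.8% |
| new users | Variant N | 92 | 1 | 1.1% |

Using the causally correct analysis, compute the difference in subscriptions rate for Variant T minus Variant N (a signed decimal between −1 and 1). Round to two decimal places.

User tenure is downstream of the variant. One should not condition on a consequence of treatment, so the overall rates are the right comparison.
The causal difference is the pooled difference: 0.220 − 0.248 = -0.028.

-0.03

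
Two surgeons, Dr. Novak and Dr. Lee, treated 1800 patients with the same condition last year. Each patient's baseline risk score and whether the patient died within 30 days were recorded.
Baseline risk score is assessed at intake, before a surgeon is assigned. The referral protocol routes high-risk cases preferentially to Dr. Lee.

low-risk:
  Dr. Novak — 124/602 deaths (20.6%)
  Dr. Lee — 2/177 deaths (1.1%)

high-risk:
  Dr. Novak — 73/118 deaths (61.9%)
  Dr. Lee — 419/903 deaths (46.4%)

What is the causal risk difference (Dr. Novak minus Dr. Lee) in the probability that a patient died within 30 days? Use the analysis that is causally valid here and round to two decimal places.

+0.17

Here baseline risk score is a common cause — it drives both which surgeon a case falls under and the outcome. The crude comparison mixes populations; the stratum-specific rates are the causally relevant ones.
Adjusting over the population distribution of baseline risk score: 0.433·(0.206−0.011) + 0.567·(0.619−0.464) = +0.172.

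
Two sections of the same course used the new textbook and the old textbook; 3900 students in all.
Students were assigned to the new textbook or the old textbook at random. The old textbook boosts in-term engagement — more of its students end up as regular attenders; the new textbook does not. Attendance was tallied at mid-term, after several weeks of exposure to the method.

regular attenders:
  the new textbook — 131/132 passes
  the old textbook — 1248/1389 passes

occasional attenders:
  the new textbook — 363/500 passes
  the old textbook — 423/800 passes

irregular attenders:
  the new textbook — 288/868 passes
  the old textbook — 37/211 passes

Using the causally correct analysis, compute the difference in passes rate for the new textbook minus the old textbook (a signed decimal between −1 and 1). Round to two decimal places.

the new textbook is higher inside every mid-term attendance stratum but the old textbook is higher in aggregate. Whether to stratify depends on how mid-term attendance relates to the teaching method.
Mid-term attendance here is a post-treatment variable shaped by the teaching method; conditioning on it would introduce bias rather than remove it. The overall comparison is the causal one.
The causal difference is the pooled difference: 0.521 − 0.712 = -0.190.

-0.19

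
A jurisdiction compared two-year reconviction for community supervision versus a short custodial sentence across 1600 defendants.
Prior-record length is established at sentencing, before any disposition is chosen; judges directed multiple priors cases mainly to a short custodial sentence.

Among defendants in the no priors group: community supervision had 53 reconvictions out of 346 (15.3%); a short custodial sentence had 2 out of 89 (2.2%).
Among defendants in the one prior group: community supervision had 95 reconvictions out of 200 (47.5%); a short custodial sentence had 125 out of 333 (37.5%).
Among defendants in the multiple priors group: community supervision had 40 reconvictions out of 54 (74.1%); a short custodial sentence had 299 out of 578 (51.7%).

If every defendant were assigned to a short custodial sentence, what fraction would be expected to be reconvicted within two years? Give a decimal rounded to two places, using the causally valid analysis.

0.34

Nothing the disposition does changes prior-record length; the imbalance is an allocation artefact. With prior-record length also predicting the outcome, the pooled figure is confounded, and the within-stratum comparison is the causal one.
Standardising a short custodial sentence to the population prior-record length mix: 0.272·2/89 + 0.333·125/333 + 0.395·299/578 = 0.335.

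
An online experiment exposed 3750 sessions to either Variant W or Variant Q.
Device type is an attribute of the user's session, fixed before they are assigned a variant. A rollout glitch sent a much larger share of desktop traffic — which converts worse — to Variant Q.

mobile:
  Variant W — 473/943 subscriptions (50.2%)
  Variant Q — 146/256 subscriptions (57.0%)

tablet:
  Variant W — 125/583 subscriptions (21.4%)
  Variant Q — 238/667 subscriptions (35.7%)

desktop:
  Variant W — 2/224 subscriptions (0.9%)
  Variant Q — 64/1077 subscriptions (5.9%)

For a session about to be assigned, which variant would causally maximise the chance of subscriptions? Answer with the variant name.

Variant Q

Nothing the variant does changes device type; the imbalance is an allocation artefact. With device type also predicting the outcome, the pooled figure is confounded, and the within-stratum comparison is the causal one.
Within each level — mobile: 50.2% vs 57.0%; tablet: 21.4% vs 35.7%; desktop: 0.9% vs 5.9% — Variant Q is higher every time.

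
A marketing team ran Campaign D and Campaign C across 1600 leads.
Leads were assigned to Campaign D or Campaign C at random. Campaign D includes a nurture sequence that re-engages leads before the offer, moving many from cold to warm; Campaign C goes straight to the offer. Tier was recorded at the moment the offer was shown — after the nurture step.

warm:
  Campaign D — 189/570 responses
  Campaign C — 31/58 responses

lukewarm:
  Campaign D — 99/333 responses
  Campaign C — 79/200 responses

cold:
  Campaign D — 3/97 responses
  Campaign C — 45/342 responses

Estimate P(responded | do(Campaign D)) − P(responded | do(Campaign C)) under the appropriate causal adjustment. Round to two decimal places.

+0.03

Engagement tier lies on the pathway campaign → engagement tier → outcome, so adjusting for it blocks the indirect effect. For the total causal effect of campaign, use the unadjusted pooled rates.
The causal difference is the pooled difference: 0.291 − 0.258 = +0.033.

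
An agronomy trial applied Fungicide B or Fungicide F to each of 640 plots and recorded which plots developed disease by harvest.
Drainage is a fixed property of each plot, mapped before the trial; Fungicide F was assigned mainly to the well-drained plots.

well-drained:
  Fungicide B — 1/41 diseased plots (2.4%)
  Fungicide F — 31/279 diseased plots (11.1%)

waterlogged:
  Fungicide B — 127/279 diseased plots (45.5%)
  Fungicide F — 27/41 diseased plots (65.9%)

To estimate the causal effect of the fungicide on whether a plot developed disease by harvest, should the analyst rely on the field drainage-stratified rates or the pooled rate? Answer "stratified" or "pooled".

Fungicide B is lower inside every field drainage stratum but Fungicide F is lower in aggregate. Whether to stratify depends on how field drainage relates to the fungicide.
Nothing the fungicide does changes field drainage; the imbalance is an allocation artefact. With field drainage also predicting the outcome, the pooled figure is confounded, and the within-stratum comparison is the causal one.
Within each level — well-drained: 2.4% vs 11.1%; waterlogged: 45.5% vs 65.9% — Fungicide B is lower every time.

stratified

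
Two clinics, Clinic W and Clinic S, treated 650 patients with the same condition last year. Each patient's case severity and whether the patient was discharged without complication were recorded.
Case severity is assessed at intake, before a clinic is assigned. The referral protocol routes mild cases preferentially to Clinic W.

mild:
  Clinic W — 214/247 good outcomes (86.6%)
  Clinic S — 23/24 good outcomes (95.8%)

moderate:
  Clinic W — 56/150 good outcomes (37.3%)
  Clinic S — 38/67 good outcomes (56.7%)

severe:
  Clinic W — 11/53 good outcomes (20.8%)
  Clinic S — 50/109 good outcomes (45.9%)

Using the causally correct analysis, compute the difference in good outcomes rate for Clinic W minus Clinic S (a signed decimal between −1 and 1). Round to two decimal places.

-0.17

Case severity differs across clinics for reasons unrelated to any effect of the clinic itself, and it separately predicts the outcome — a classic confounder. We must compare within case severity levels.
Adjusting over the population distribution of case severity: 0.417·(0.866−0.958) + 0.334·(0.373−0.567) + 0.249·(0.208−0.459) = -0.166.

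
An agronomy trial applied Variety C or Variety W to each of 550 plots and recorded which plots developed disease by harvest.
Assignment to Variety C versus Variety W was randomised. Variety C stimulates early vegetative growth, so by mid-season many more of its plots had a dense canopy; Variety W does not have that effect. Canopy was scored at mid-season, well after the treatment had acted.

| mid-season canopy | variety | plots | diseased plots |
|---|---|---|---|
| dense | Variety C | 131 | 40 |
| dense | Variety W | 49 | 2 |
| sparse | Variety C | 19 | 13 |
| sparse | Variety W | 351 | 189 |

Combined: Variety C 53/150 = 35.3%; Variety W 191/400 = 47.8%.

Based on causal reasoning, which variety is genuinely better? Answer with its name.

Within every mid-season canopy level Variety W has the lower rate, yet pooled Variety C does — Simpson's reversal.
The distribution of mid-season canopy is itself part of what the variety does — it is an intermediate outcome. Holding it fixed would remove that part of the effect; the total effect is the pooled difference.
Pooled: Variety C 35.3% vs Variety W 47.8%; Variety C is lower overall.

Variety C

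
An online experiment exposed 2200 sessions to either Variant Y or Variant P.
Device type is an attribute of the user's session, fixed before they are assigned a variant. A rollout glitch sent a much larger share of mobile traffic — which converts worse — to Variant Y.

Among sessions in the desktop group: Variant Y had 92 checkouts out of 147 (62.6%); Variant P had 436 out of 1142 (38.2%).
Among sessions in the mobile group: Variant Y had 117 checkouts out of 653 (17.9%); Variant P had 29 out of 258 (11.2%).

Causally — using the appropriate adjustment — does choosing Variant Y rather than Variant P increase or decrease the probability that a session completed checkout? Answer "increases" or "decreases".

The imbalance in device type arose from how sessions were allocated, not from anything the variant did; and device type independently affects the outcome. The pooled gap is confounded — condition on device type.
Within each level — desktop: 62.6% vs 38.2%; mobile: 17.9% vs 11.2% — Variant Y is higher every time.

increases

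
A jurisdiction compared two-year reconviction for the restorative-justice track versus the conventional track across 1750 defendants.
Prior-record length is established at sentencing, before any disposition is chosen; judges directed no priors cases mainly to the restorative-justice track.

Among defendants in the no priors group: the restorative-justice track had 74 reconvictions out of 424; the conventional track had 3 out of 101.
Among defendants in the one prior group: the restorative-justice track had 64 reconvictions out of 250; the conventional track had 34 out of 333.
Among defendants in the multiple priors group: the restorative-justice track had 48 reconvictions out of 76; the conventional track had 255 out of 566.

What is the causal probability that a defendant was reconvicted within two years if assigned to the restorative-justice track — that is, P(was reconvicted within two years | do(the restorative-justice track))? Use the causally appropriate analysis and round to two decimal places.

The prior-record length-specific comparison favours the conventional track throughout, but the pooled figures favour the restorative-justice track. The question is whether to condition on prior-record length.
Nothing the disposition does changes prior-record length; the imbalance is an allocation artefact. With prior-record length also predicting the outcome, the pooled figure is confounded, and the within-stratum comparison is the causal one.
Standardising the restorative-justice track to the population prior-record length mix: 0.300·74/424 + 0.333·64/250 + 0.367·48/76 = 0.369.

0.37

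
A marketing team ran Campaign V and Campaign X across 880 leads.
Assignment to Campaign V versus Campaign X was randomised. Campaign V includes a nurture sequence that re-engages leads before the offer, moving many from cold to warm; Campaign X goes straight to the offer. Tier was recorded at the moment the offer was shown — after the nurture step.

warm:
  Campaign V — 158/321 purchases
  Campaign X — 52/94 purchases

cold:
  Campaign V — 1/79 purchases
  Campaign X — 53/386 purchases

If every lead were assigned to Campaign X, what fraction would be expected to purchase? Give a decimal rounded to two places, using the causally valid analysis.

Within every engagement tier level Campaign X has the higher rate, yet pooled Campaign V does — Simpson's reversal.
The distribution of engagement tier is itself part of what the campaign does — it is an intermediate outcome. Holding it fixed would remove that part of the effect; the total effect is the pooled difference.
So P(outcome | do(Campaign X)) is just the pooled rate for Campaign X: 105/480 = 0.219.

0.22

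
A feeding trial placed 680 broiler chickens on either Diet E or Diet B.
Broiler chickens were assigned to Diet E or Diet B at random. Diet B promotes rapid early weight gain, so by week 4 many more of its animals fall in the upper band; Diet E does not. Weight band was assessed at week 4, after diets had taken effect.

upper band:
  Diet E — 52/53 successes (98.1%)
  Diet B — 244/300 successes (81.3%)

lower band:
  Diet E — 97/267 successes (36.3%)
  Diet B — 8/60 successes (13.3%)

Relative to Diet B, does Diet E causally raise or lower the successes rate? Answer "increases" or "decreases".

decreases

Because the diet influences week-4 weight band, week-4 weight band is a post-treatment mediator, not a confounder. Stratifying on it would bias the estimate; the causal effect is the crude pooled difference.
Pooled: Diet E 46.6% vs Diet B 70.0%; Diet B is higher overall.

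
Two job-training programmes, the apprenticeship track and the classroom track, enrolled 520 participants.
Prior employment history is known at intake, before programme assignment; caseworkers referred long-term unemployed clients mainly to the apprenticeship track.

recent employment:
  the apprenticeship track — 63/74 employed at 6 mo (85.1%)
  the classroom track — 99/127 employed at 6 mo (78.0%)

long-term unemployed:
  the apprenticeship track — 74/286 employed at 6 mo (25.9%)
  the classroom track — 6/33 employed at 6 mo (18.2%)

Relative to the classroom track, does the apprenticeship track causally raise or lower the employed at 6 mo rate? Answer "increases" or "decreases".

increases

Nothing the programme does changes prior employment history; the imbalance is an allocation artefact. With prior employment history also predicting the outcome, the pooled figure is confounded, and the within-stratum comparison is the causal one.
Within each level — recent employment: 85.1% vs 78.0%; long-term unemployed: 25.9% vs 18.2% — the apprenticeship track is higher every time.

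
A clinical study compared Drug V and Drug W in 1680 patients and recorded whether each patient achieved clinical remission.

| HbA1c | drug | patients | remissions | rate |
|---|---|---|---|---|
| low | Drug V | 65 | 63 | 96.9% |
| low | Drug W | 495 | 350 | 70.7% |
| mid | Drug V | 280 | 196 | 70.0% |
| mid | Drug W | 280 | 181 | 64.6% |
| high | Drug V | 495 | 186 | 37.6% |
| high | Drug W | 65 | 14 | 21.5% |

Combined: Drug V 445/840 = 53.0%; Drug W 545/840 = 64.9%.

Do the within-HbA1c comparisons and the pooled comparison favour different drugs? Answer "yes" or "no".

yes

Within each HbA1c level (low 96.9% vs 70.7%; mid 70.0% vs 64.6%; high 37.6% vs 21.5%), Drug V has the higher rate every time. Pooled: 53.0% vs 64.9% — Drug W has the higher rate overall. The two comparisons disagree.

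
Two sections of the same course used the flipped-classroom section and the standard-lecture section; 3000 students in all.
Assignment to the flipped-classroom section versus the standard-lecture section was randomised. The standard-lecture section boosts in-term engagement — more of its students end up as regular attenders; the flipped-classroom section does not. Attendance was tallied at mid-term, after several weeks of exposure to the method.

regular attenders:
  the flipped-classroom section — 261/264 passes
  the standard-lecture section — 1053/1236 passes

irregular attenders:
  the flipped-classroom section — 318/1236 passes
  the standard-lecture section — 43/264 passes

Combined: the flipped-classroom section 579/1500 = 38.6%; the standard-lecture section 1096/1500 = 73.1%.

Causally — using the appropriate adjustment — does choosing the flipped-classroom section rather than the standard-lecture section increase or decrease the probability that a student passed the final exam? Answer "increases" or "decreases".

Mid-term attendance lies on the pathway teaching method → mid-term attendance → outcome, so adjusting for it blocks the indirect effect. For the total causal effect of teaching method, use the unadjusted pooled rates.
Pooled: the flipped-classroom section 38.6% vs the standard-lecture section 73.1%; the standard-lecture section is higher overall.

decreases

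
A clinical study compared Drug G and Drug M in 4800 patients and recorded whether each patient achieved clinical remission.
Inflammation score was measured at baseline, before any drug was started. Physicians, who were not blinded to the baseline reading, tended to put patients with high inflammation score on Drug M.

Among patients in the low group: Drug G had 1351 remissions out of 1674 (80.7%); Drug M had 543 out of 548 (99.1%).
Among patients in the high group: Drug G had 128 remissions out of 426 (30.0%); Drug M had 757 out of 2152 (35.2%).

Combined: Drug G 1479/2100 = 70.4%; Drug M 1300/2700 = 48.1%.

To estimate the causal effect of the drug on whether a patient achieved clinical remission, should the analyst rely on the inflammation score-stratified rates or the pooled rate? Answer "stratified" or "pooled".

Within every inflammation score level Drug M has the higher rate, yet pooled Drug G does — Simpson's reversal.
Inflammation score is set before the drug has any effect — it is not caused by the drug — and it independently drives the outcome. That makes it a confounder, so the causal comparison is within inflammation score levels.
Within each level — low: 80.7% vs 99.1%; high: 30.0% vs 35.2% — Drug M is higher every time.

stratified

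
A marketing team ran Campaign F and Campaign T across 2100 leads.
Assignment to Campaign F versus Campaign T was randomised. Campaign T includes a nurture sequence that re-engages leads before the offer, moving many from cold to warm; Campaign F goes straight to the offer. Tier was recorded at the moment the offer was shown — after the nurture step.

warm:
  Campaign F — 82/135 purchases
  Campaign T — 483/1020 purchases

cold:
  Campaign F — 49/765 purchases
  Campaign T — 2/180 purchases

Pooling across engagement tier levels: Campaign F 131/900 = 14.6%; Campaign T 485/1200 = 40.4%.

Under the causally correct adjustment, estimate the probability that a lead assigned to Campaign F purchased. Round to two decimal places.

Within every engagement tier level Campaign F has the higher rate, yet pooled Campaign T does — Simpson's reversal.
Engagement tier is downstream of the campaign. One should not condition on a consequence of treatment, so the overall rates are the right comparison.
So P(outcome | do(Campaign F)) is just the pooled rate for Campaign F: 131/900 = 0.146.

0.15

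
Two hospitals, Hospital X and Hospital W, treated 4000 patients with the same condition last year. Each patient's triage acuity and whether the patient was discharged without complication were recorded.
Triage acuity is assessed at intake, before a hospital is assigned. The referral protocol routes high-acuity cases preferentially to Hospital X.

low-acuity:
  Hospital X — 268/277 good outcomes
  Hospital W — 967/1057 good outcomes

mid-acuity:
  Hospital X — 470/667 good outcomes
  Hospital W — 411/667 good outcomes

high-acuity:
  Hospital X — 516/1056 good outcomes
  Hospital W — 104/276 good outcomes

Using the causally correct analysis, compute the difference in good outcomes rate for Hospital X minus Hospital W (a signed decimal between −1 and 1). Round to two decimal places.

Triage acuity satisfies the back-door criterion: it is not a descendant of the hospital, and it blocks the spurious path from hospital to outcome. Adjusting for it (i.e., using the within-triage acuity rates) gives the causal effect.
Adjusting over the population distribution of triage acuity: 0.334·(0.968−0.915) + 0.334·(0.705−0.616) + 0.333·(0.489−0.377) = +0.084.

+0.08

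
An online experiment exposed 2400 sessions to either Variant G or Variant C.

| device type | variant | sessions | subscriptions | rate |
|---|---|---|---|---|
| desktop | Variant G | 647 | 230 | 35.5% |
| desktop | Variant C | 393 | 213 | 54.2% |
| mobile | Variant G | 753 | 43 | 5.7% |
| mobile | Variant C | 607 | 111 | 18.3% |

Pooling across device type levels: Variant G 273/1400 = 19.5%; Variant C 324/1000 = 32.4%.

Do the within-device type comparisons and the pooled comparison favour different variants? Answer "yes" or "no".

no

Within each device type level (desktop 35.5% vs 54.2%; mobile 5.7% vs 18.3%), Variant C has the higher rate every time. Pooled: 19.5% vs 32.4% — Variant C has the higher rate overall. They agree.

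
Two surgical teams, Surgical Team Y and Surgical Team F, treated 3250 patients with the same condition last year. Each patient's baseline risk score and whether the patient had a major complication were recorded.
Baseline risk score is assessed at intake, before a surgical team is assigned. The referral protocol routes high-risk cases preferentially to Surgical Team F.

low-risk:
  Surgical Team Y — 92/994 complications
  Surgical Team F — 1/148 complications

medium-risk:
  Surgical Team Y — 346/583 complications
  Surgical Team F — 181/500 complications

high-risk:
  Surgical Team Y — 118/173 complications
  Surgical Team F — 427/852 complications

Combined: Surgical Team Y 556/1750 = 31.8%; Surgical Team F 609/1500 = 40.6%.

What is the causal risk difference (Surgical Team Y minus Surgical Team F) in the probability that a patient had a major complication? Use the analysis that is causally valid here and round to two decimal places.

Surgical Team F is lower inside every baseline risk score stratum but Surgical Team Y is lower in aggregate. Whether to stratify depends on how baseline risk score relates to the surgical team.
Since baseline risk score is a pre-existing factor (not a product of the surgical team) and it affects the outcome on its own, it is a confounder. The stratified rates, not the pooled rate, identify the causal effect.
Adjusting over the population distribution of baseline risk score: 0.351·(0.093−0.007) + 0.333·(0.593−0.362) + 0.315·(0.682−0.501) = +0.164.

+0.16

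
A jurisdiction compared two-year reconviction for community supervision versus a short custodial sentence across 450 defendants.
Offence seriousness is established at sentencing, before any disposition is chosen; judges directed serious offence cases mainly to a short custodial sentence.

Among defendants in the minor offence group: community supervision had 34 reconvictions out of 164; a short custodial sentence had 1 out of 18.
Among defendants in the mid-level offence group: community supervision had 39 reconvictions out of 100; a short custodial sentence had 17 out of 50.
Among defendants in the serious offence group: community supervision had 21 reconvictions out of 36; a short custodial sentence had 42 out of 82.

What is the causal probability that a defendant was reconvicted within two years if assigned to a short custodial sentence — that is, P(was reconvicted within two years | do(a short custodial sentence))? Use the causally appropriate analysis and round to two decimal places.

a short custodial sentence is lower inside every offence seriousness stratum but community supervision is lower in aggregate. Whether to stratify depends on how offence seriousness relates to the disposition.
Since offence seriousness is a pre-existing factor (not a product of the disposition) and it affects the outcome on its own, it is a confounder. The stratified rates, not the pooled rate, identify the causal effect.
Standardising a short custodial sentence to the population offence seriousness mix: 0.404·1/18 + 0.333·17/50 + 0.262·42/82 = 0.270.

0.27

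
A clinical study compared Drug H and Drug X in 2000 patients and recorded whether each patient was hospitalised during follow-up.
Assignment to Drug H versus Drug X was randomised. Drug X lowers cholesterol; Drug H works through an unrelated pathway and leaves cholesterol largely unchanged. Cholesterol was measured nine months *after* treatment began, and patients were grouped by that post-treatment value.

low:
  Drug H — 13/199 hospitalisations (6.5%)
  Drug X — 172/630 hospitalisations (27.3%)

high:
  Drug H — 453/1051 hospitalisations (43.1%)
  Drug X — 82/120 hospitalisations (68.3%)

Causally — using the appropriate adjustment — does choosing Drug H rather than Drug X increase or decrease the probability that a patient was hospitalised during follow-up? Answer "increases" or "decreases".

increases

Cholesterol here is a post-treatment variable shaped by the drug; conditioning on it would introduce bias rather than remove it. The overall comparison is the causal one.
Pooled: Drug H 37.3% vs Drug X 33.9%; Drug X is lower overall.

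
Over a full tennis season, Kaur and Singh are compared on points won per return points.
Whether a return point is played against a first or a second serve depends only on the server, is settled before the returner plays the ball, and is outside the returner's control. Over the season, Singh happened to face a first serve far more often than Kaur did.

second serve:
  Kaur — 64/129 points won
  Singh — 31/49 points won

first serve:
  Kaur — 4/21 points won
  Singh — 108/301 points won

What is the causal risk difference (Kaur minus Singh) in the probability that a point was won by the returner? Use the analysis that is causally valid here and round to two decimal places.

-0.16

Serve type is set before the player has any effect — it is not caused by the player — and it independently drives the outcome. That makes it a confounder, so the causal comparison is within serve type levels.
Adjusting over the population distribution of serve type: 0.356·(0.496−0.633) + 0.644·(0.190−0.359) = -0.157.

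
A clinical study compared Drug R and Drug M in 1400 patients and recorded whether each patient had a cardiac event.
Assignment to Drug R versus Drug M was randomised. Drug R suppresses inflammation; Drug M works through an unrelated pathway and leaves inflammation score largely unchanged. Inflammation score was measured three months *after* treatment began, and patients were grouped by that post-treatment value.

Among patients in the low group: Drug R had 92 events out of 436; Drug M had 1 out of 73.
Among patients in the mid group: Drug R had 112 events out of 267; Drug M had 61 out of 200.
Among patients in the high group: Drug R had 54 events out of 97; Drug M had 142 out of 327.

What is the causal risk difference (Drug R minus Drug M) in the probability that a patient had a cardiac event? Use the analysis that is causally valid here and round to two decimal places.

Inflammation score here is a post-treatment variable shaped by the drug; conditioning on it would introduce bias rather than remove it. The overall comparison is the causal one.
The causal difference is the pooled difference: 0.323 − 0.340 = -0.018.

-0.02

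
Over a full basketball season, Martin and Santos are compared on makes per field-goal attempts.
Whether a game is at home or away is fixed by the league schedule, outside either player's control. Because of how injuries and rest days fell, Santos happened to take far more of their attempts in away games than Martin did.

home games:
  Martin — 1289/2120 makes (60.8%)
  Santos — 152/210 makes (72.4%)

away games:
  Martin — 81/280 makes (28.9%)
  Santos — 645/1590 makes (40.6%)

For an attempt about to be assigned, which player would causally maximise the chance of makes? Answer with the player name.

Game venue satisfies the back-door criterion: it is not a descendant of the player, and it blocks the spurious path from player to outcome. Adjusting for it (i.e., using the within-game venue rates) gives the causal effect.
Within each level — home games: 60.8% vs 72.4%; away games: 28.9% vs 40.6% — Santos is higher every time.

Santos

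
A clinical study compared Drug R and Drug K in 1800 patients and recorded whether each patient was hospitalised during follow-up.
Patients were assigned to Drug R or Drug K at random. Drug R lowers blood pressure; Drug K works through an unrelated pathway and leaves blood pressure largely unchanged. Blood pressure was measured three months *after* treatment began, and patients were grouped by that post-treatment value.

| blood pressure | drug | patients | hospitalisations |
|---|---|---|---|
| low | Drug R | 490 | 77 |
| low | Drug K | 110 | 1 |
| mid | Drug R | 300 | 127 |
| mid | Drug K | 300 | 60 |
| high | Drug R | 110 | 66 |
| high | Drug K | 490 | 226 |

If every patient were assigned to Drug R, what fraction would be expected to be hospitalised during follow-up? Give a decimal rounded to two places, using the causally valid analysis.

0.30

Blood pressure here is a post-treatment variable shaped by the drug; conditioning on it would introduce bias rather than remove it. The overall comparison is the causal one.
So P(outcome | do(Drug R)) is just the pooled rate for Drug R: 270/900 = 0.300.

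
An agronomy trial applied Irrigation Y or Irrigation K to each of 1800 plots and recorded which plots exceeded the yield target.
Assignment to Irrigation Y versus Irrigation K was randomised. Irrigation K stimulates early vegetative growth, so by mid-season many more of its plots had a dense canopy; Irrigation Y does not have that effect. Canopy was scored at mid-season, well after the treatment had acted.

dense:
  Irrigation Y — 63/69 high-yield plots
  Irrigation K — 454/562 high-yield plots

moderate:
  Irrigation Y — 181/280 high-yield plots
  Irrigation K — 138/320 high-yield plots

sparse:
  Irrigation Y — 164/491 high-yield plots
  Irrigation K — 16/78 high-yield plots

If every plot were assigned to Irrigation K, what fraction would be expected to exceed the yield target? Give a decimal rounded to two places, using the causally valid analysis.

Mid-season canopy lies on the pathway irrigation → mid-season canopy → outcome, so adjusting for it blocks the indirect effect. For the total causal effect of irrigation, use the unadjusted pooled rates.
So P(outcome | do(Irrigation K)) is just the pooled rate for Irrigation K: 608/960 = 0.633.

0.63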